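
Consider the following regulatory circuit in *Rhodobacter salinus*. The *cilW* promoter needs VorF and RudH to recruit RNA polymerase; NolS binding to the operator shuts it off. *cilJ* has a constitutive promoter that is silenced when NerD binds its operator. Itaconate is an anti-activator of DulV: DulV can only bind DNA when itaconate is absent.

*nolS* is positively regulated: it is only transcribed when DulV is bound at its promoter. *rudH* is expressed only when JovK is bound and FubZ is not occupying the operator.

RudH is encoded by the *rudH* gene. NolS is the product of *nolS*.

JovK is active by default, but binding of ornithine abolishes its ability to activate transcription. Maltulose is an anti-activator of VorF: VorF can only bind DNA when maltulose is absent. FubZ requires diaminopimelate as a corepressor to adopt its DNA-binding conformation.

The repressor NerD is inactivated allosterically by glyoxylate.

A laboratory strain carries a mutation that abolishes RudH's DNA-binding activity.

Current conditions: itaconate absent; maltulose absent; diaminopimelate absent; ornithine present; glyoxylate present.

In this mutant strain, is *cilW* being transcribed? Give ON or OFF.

OFF

Maltulose is absent, so VorF is active.
RudH is non-functional in this strain, so it has no effect.
Itaconate is absent, so DulV is active.
No repressor is bound and DulV is active, so *nolS* is transcribed.
So NolS is produced and active.
With repressor NolS bound, *cilW* is not transcribed.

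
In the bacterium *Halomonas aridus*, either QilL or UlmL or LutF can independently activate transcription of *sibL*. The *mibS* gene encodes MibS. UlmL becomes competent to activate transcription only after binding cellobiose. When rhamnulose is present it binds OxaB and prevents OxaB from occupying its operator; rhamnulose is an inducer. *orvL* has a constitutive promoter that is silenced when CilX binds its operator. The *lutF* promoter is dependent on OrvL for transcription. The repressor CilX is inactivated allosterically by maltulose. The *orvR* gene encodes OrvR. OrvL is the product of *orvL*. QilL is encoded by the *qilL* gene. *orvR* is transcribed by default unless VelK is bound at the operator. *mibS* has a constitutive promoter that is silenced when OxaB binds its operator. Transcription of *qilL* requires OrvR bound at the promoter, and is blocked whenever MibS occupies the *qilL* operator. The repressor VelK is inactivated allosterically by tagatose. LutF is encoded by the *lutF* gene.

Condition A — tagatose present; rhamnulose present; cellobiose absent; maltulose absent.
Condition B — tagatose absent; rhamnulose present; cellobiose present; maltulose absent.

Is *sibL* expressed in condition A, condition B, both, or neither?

Condition A:
Tagatose is present, so VelK is inactive.
With no repressor bound, *orvR* is transcribed.
So OrvR is produced and active.
Rhamnulose is present, so OxaB is inactive.
With no repressor bound, *mibS* is transcribed.
So MibS is produced and active.
With repressor MibS bound, *qilL* is not transcribed.
So QilL is not produced.
Cellobiose is absent, so UlmL is inactive.
Maltulose is absent, so CilX is active.
With repressor CilX bound, *orvL* is not transcribed.
So OrvL is not produced.
Required activator OrvL is absent, so *lutF* is not transcribed.
So LutF is not produced.
No activator is available at the *sibL* promoter, so *sibL* is not transcribed.
→ *sibL* is OFF in A.
Condition B:
Tagatose is absent, so VelK is active.
With repressor VelK bound, *orvR* is not transcribed.
So OrvR is not produced.
Rhamnulose is present, so OxaB is inactive.
With no repressor bound, *mibS* is transcribed.
So MibS is produced and active.
With repressor MibS bound, *qilL* is not transcribed.
So QilL is not produced.
Cellobiose is present, so UlmL is active.
Maltulose is absent, so CilX is active.
With repressor CilX bound, *orvL* is not transcribed.
So OrvL is not produced.
Required activator OrvL is absent, so *lutF* is not transcribed.
So LutF is not produced.
Activator UlmL is present, so *sibL* is transcribed.
→ *sibL* is ON in B.

B only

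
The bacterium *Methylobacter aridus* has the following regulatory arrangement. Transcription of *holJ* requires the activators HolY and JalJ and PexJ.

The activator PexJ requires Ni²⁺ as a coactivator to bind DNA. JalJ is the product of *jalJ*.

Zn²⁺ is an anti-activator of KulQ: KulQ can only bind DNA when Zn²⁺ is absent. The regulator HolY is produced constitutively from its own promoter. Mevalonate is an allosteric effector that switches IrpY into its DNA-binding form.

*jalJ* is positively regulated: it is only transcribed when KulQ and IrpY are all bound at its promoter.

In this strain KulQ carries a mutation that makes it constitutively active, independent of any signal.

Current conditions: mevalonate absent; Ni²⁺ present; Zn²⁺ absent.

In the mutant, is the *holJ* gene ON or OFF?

OFF

HolY is produced constitutively and is active.
KulQ is constitutively active in this strain.
Mevalonate is absent, so IrpY is inactive.
Required activator IrpY is absent, so *jalJ* is not transcribed.
So JalJ is not produced.
Ni²⁺ is present, so PexJ is active.
Required activator JalJ is absent, so *holJ* is not transcribed.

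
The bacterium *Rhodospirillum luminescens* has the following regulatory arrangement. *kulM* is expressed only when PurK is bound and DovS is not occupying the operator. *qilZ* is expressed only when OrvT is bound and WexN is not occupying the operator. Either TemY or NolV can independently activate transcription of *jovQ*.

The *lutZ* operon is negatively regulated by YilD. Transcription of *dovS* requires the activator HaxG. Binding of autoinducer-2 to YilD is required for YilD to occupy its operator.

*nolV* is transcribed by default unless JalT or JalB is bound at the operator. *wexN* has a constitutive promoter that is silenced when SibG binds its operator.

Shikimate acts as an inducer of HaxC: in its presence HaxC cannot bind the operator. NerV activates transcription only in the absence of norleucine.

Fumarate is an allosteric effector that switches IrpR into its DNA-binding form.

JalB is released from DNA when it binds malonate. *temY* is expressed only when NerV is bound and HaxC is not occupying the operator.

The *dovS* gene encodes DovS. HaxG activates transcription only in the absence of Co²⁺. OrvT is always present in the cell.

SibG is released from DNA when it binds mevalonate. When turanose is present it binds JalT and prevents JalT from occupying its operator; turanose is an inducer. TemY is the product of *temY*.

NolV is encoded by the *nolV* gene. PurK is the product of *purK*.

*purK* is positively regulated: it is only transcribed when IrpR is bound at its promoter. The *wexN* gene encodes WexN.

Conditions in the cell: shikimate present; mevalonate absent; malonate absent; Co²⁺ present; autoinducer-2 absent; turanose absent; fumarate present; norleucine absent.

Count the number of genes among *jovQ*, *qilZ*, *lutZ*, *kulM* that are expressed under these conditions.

4

Shikimate is present, so HaxC is inactive.
Norleucine is absent, so NerV is active.
No repressor is bound and NerV is active, so *temY* is transcribed.
So TemY is produced and active.
Turanose is absent, so JalT is active.
Malonate is absent, so JalB is active.
With repressor JalT bound, *nolV* is not transcribed.
So NolV is not produced.
Activator TemY is present, so *jovQ* is transcribed.
→ *jovQ* is ON.
Mevalonate is absent, so SibG is active.
With repressor SibG bound, *wexN* is not transcribed.
So WexN is not produced.
OrvT is produced constitutively and is active.
No repressor is bound and OrvT is active, so *qilZ* is transcribed.
→ *qilZ* is ON.
Autoinducer-2 is absent, so YilD is inactive.
With no repressor bound, *lutZ* is transcribed.
→ *lutZ* is ON.
Fumarate is present, so IrpR is active.
No repressor is bound and IrpR is active, so *purK* is transcribed.
So PurK is produced and active.
Co²⁺ is present, so HaxG is inactive.
Required activator HaxG is absent, so *dovS* is not transcribed.
So DovS is not produced.
No repressor is bound and PurK is active, so *kulM* is transcribed.
→ *kulM* is ON.
4 of the 4 genes are transcribed.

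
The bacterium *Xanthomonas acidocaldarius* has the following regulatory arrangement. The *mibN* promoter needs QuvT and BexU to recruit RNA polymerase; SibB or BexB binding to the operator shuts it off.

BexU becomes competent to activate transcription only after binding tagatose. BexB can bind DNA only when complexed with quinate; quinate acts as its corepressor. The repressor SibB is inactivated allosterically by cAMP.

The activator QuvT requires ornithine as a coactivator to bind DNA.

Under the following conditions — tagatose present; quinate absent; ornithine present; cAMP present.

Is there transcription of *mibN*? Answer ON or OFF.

ON

cAMP is present, so SibB is inactive.
Quinate is absent, so BexB is inactive.
Ornithine is present, so QuvT is active.
Tagatose is present, so BexU is active.
No repressor is bound and QuvT and BexU are active, so *mibN* is transcribed.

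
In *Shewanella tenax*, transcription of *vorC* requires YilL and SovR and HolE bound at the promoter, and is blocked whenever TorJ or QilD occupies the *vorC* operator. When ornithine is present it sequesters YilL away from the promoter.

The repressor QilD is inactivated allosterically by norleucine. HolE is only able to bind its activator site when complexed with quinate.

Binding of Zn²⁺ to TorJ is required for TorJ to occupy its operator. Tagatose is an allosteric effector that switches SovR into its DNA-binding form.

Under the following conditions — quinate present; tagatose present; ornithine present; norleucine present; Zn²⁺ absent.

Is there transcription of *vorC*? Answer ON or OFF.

Ornithine is present, so YilL is inactive.
Zn²⁺ is absent, so TorJ is inactive.
Norleucine is present, so QilD is inactive.
Tagatose is present, so SovR is active.
Quinate is present, so HolE is active.
Required activator YilL is absent, so *vorC* is not transcribed.

OFF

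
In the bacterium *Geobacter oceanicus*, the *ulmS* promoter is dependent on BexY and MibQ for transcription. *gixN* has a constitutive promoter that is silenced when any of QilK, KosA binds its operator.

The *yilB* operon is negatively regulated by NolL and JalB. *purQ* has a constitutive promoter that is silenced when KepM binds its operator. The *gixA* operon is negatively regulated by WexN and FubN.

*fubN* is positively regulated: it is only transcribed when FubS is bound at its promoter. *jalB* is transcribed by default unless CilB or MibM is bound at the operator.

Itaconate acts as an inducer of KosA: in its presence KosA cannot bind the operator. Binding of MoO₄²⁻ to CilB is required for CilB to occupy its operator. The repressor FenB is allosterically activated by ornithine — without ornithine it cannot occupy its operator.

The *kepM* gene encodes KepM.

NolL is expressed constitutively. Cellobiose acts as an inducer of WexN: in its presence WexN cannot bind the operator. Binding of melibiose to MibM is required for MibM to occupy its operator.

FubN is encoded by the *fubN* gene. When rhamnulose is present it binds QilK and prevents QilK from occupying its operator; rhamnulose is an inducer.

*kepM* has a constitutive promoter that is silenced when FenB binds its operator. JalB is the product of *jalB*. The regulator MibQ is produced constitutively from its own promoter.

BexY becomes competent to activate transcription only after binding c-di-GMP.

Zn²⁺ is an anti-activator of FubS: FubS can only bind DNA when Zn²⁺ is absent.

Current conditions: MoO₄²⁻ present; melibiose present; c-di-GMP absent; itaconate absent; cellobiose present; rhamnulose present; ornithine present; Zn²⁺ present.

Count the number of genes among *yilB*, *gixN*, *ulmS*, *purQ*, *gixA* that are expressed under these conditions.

NolL is produced constitutively and is active.
MoO₄²⁻ is present, so CilB is active.
Melibiose is present, so MibM is active.
With repressor CilB bound, *jalB* is not transcribed.
So JalB is not produced.
With repressor NolL bound, *yilB* is not transcribed.
→ *yilB* is OFF.
Rhamnulose is present, so QilK is inactive.
Itaconate is absent, so KosA is active.
With repressor KosA bound, *gixN* is not transcribed.
→ *gixN* is OFF.
c-di-GMP is absent, so BexY is inactive.
MibQ is produced constitutively and is active.
Required activator BexY is absent, so *ulmS* is not transcribed.
→ *ulmS* is OFF.
Ornithine is present, so FenB is active.
With repressor FenB bound, *kepM* is not transcribed.
So KepM is not produced.
With no repressor bound, *purQ* is transcribed.
→ *purQ* is ON.
Cellobiose is present, so WexN is inactive.
Zn²⁺ is present, so FubS is inactive.
Required activator FubS is absent, so *fubN* is not transcribed.
So FubN is not produced.
With no repressor bound, *gixA* is transcribed.
→ *gixA* is ON.
2 of the 5 genes are transcribed.

2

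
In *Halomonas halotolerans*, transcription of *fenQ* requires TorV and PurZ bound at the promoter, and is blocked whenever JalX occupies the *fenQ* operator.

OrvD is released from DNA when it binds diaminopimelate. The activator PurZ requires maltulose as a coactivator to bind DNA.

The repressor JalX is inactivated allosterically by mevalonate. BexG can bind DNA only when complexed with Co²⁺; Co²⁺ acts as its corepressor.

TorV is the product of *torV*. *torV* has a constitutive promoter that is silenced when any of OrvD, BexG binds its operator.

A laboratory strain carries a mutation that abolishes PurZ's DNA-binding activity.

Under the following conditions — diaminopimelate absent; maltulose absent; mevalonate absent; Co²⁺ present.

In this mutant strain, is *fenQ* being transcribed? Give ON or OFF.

OFF

Mevalonate is absent, so JalX is active.
Diaminopimelate is absent, so OrvD is active.
Co²⁺ is present, so BexG is active.
With repressor OrvD bound, *torV* is not transcribed.
So TorV is not produced.
PurZ is non-functional in this strain, so it has no effect.
With repressor JalX bound, *fenQ* is not transcribed.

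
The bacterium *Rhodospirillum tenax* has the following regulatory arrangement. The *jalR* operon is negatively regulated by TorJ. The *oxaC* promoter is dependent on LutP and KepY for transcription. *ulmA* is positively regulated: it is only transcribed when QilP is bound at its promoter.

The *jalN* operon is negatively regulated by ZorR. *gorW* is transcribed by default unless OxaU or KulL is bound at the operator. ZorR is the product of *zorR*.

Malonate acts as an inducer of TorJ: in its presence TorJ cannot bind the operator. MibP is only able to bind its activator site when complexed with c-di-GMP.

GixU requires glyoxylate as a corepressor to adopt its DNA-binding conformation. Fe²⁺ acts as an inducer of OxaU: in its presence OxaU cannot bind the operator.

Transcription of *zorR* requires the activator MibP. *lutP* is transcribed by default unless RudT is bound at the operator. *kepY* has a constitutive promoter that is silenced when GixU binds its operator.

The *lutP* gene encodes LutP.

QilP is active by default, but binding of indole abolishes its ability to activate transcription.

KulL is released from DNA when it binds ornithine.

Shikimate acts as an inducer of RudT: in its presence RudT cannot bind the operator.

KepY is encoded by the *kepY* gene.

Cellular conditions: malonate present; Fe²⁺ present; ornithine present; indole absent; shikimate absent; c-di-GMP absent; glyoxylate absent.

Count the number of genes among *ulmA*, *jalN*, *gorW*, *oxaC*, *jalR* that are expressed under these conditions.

Indole is absent, so QilP is active.
No repressor is bound and QilP is active, so *ulmA* is transcribed.
→ *ulmA* is ON.
c-di-GMP is absent, so MibP is inactive.
Required activator MibP is absent, so *zorR* is not transcribed.
So ZorR is not produced.
With no repressor bound, *jalN* is transcribed.
→ *jalN* is ON.
Fe²⁺ is present, so OxaU is inactive.
Ornithine is present, so KulL is inactive.
With no repressor bound, *gorW* is transcribed.
→ *gorW* is ON.
Shikimate is absent, so RudT is active.
With repressor RudT bound, *lutP* is not transcribed.
So LutP is not produced.
Glyoxylate is absent, so GixU is inactive.
With no repressor bound, *kepY* is transcribed.
So KepY is produced and active.
Required activator LutP is absent, so *oxaC* is not transcribed.
→ *oxaC* is OFF.
Malonate is present, so TorJ is inactive.
With no repressor bound, *jalR* is transcribed.
→ *jalR* is ON.
4 of the 5 genes are transcribed.

4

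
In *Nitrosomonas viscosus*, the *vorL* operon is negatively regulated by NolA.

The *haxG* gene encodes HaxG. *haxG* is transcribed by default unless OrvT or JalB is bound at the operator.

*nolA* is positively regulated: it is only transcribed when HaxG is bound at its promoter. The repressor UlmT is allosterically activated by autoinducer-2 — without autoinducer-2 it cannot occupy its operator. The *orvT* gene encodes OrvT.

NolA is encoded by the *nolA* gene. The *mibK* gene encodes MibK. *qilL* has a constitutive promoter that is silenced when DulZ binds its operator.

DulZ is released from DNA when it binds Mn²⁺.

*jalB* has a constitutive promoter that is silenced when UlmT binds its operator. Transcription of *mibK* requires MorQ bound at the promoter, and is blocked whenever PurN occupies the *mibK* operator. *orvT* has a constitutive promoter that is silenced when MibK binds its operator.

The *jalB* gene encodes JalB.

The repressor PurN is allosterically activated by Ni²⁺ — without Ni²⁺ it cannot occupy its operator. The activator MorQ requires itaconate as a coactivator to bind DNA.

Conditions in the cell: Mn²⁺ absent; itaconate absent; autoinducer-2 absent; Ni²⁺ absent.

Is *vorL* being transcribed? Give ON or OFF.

ON

Itaconate is absent, so MorQ is inactive.
Ni²⁺ is absent, so PurN is inactive.
Required activator MorQ is absent, so *mibK* is not transcribed.
So MibK is not produced.
With no repressor bound, *orvT* is transcribed.
So OrvT is produced and active.
Autoinducer-2 is absent, so UlmT is inactive.
With no repressor bound, *jalB* is transcribed.
So JalB is produced and active.
With repressor OrvT bound, *haxG* is not transcribed.
So HaxG is not produced.
Required activator HaxG is absent, so *nolA* is not transcribed.
So NolA is not produced.
With no repressor bound, *vorL* is transcribed.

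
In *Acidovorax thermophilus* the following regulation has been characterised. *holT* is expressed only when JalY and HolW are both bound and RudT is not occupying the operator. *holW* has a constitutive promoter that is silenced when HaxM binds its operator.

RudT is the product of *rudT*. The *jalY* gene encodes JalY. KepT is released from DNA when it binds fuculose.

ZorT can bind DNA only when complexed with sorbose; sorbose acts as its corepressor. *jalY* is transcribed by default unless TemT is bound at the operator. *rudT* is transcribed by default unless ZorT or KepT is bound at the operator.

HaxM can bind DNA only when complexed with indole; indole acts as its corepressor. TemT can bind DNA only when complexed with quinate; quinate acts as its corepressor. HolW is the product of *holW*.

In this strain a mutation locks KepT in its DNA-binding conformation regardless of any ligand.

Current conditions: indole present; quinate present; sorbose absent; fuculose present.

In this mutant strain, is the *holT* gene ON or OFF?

Sorbose is absent, so ZorT is inactive.
KepT is constitutively active in this strain.
With repressor KepT bound, *rudT* is not transcribed.
So RudT is not produced.
Quinate is present, so TemT is active.
With repressor TemT bound, *jalY* is not transcribed.
So JalY is not produced.
Indole is present, so HaxM is active.
With repressor HaxM bound, *holW* is not transcribed.
So HolW is not produced.
Required activator JalY is absent, so *holT* is not transcribed.

OFF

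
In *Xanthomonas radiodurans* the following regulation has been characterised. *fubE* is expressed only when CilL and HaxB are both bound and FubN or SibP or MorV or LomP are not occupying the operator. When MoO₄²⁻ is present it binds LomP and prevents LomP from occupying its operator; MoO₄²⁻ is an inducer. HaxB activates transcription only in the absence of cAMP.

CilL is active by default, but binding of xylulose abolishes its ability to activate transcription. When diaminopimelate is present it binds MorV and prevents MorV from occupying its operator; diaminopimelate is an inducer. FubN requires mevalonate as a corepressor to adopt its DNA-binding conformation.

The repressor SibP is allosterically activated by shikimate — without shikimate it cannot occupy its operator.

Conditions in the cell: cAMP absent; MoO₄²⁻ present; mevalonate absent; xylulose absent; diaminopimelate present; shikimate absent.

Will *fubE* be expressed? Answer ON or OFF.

Mevalonate is absent, so FubN is inactive.
Shikimate is absent, so SibP is inactive.
Diaminopimelate is present, so MorV is inactive.
MoO₄²⁻ is present, so LomP is inactive.
Xylulose is absent, so CilL is active.
cAMP is absent, so HaxB is active.
No repressor is bound and CilL and HaxB are active, so *fubE* is transcribed.

ON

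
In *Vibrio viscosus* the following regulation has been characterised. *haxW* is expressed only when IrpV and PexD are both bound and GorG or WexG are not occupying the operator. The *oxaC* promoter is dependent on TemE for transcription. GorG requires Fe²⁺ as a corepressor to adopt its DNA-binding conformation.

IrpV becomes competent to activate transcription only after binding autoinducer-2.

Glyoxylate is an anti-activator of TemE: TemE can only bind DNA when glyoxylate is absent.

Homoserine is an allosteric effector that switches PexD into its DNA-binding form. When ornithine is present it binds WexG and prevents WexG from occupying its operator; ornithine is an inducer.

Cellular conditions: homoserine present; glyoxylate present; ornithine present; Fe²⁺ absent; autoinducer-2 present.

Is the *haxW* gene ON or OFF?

ON

Autoinducer-2 is present, so IrpV is active.
Homoserine is present, so PexD is active.
Fe²⁺ is absent, so GorG is inactive.
Ornithine is present, so WexG is inactive.
No repressor is bound and IrpV and PexD are active, so *haxW* is transcribed.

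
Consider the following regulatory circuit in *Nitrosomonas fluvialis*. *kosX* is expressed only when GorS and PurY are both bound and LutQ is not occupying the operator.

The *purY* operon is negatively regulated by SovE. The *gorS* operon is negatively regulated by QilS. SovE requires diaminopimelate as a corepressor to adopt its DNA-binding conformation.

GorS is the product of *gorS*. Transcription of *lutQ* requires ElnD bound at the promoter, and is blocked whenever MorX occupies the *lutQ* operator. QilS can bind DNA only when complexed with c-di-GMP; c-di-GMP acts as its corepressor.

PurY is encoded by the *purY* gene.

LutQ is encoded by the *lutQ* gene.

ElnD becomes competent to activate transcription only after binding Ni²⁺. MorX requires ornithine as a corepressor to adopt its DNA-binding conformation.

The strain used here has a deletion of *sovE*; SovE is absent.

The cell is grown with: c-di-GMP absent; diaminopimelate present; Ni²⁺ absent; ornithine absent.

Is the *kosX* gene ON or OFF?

c-di-GMP is absent, so QilS is inactive.
With no repressor bound, *gorS* is transcribed.
So GorS is produced and active.
SovE is non-functional in this strain, so it has no effect.
With no repressor bound, *purY* is transcribed.
So PurY is produced and active.
Ornithine is absent, so MorX is inactive.
Ni²⁺ is absent, so ElnD is inactive.
Required activator ElnD is absent, so *lutQ* is not transcribed.
So LutQ is not produced.
No repressor is bound and GorS and PurY are active, so *kosX* is transcribed.

ON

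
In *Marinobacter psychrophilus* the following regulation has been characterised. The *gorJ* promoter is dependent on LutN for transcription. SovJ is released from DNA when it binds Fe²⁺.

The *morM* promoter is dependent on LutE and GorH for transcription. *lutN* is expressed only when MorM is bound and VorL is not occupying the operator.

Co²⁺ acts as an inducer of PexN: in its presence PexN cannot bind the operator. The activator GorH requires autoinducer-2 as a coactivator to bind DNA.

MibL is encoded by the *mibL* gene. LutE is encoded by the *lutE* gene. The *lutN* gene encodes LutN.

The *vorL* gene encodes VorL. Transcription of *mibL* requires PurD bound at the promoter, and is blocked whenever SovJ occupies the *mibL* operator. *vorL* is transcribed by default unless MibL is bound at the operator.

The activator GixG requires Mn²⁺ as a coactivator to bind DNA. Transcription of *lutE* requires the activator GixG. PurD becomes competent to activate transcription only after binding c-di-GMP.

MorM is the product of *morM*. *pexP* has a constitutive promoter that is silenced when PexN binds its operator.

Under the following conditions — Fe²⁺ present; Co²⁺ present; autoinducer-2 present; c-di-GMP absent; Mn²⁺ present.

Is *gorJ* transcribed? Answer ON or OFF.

OFF

Mn²⁺ is present, so GixG is active.
No repressor is bound and GixG is active, so *lutE* is transcribed.
So LutE is produced and active.
Autoinducer-2 is present, so GorH is active.
No repressor is bound and LutE and GorH are active, so *morM* is transcribed.
So MorM is produced and active.
c-di-GMP is absent, so PurD is inactive.
Fe²⁺ is present, so SovJ is inactive.
Required activator PurD is absent, so *mibL* is not transcribed.
So MibL is not produced.
With no repressor bound, *vorL* is transcribed.
So VorL is produced and active.
With repressor VorL bound, *lutN* is not transcribed.
So LutN is not produced.
Required activator LutN is absent, so *gorJ* is not transcribed.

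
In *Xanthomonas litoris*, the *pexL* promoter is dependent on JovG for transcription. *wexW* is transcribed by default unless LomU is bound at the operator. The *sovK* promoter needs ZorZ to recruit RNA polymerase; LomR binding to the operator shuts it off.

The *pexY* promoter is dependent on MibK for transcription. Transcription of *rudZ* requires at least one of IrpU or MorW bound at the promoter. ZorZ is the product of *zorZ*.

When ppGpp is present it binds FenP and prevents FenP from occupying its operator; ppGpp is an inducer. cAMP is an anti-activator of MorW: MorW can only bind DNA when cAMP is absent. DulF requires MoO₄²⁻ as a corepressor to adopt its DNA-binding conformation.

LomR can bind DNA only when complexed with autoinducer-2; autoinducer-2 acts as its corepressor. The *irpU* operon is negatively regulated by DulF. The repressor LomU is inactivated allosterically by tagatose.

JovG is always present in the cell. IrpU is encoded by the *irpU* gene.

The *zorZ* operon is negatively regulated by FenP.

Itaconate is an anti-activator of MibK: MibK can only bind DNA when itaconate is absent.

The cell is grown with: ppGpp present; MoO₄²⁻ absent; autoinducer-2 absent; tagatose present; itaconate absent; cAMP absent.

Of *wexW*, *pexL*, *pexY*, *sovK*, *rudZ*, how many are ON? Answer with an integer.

5

Tagatose is present, so LomU is inactive.
With no repressor bound, *wexW* is transcribed.
→ *wexW* is ON.
JovG is produced constitutively and is active.
No repressor is bound and JovG is active, so *pexL* is transcribed.
→ *pexL* is ON.
Itaconate is absent, so MibK is active.
No repressor is bound and MibK is active, so *pexY* is transcribed.
→ *pexY* is ON.
ppGpp is present, so FenP is inactive.
With no repressor bound, *zorZ* is transcribed.
So ZorZ is produced and active.
Autoinducer-2 is absent, so LomR is inactive.
No repressor is bound and ZorZ is active, so *sovK* is transcribed.
→ *sovK* is ON.
MoO₄²⁻ is absent, so DulF is inactive.
With no repressor bound, *irpU* is transcribed.
So IrpU is produced and active.
cAMP is absent, so MorW is active.
Activator IrpU is present, so *rudZ* is transcribed.
→ *rudZ* is ON.
5 of the 5 genes are transcribed.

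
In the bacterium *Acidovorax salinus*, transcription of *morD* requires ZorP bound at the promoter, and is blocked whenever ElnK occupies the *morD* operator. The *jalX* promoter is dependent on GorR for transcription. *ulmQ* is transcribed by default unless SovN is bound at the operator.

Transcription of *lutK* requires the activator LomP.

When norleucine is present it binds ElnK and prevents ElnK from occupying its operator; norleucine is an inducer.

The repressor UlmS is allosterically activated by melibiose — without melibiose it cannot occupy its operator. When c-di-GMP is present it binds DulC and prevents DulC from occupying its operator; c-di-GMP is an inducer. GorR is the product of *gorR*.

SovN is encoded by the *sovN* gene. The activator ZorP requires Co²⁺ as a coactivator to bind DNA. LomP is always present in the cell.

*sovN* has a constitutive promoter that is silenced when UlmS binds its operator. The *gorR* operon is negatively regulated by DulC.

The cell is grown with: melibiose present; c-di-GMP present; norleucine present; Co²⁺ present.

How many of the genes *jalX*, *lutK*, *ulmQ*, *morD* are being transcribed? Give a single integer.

4

c-di-GMP is present, so DulC is inactive.
With no repressor bound, *gorR* is transcribed.
So GorR is produced and active.
No repressor is bound and GorR is active, so *jalX* is transcribed.
→ *jalX* is ON.
LomP is produced constitutively and is active.
No repressor is bound and LomP is active, so *lutK* is transcribed.
→ *lutK* is ON.
Melibiose is present, so UlmS is active.
With repressor UlmS bound, *sovN* is not transcribed.
So SovN is not produced.
With no repressor bound, *ulmQ* is transcribed.
→ *ulmQ* is ON.
Co²⁺ is present, so ZorP is active.
Norleucine is present, so ElnK is inactive.
No repressor is bound and ZorP is active, so *morD* is transcribed.
→ *morD* is ON.
4 of the 4 genes are transcribed.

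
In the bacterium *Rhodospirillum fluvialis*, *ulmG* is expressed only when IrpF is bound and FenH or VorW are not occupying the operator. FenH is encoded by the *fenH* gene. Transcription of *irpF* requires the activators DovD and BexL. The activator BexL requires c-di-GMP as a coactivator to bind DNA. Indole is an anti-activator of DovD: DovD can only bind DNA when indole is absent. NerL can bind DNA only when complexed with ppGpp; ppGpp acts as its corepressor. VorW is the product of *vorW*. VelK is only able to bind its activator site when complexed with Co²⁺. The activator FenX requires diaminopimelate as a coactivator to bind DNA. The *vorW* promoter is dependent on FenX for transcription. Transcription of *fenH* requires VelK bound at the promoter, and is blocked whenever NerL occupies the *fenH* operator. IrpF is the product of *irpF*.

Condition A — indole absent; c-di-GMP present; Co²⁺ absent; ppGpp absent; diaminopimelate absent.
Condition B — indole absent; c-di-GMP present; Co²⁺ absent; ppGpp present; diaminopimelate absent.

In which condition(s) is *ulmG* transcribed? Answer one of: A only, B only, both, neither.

both

Condition A:
Indole is absent, so DovD is active.
c-di-GMP is present, so BexL is active.
No repressor is bound and DovD and BexL are active, so *irpF* is transcribed.
So IrpF is produced and active.
Co²⁺ is absent, so VelK is inactive.
ppGpp is absent, so NerL is inactive.
Required activator VelK is absent, so *fenH* is not transcribed.
So FenH is not produced.
Diaminopimelate is absent, so FenX is inactive.
Required activator FenX is absent, so *vorW* is not transcribed.
So VorW is not produced.
No repressor is bound and IrpF is active, so *ulmG* is transcribed.
→ *ulmG* is ON in A.
Condition B:
Indole is absent, so DovD is active.
c-di-GMP is present, so BexL is active.
No repressor is bound and DovD and BexL are active, so *irpF* is transcribed.
So IrpF is produced and active.
Co²⁺ is absent, so VelK is inactive.
ppGpp is present, so NerL is active.
With repressor NerL bound, *fenH* is not transcribed.
So FenH is not produced.
Diaminopimelate is absent, so FenX is inactive.
Required activator FenX is absent, so *vorW* is not transcribed.
So VorW is not produced.
No repressor is bound and IrpF is active, so *ulmG* is transcribed.
→ *ulmG* is ON in B.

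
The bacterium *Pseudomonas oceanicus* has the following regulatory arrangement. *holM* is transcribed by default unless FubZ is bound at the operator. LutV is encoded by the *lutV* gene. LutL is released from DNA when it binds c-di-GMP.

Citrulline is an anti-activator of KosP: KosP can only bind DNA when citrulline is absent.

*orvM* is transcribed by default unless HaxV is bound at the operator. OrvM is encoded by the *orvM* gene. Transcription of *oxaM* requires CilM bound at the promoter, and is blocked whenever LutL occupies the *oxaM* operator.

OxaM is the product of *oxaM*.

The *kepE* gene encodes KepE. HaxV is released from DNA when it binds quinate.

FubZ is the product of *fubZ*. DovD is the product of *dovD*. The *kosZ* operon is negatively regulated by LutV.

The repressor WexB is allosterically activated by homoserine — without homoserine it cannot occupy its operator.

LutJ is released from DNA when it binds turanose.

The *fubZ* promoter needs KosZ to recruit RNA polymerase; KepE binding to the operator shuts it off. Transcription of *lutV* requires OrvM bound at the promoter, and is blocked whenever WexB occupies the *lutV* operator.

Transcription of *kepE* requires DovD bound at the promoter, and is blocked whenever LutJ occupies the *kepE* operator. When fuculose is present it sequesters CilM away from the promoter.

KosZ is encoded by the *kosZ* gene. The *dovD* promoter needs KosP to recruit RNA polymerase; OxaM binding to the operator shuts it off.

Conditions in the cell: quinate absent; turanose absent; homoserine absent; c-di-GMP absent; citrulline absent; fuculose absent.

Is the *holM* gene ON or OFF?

Quinate is absent, so HaxV is active.
With repressor HaxV bound, *orvM* is not transcribed.
So OrvM is not produced.
Homoserine is absent, so WexB is inactive.
Required activator OrvM is absent, so *lutV* is not transcribed.
So LutV is not produced.
With no repressor bound, *kosZ* is transcribed.
So KosZ is produced and active.
Turanose is absent, so LutJ is active.
Citrulline is absent, so KosP is active.
c-di-GMP is absent, so LutL is active.
Fuculose is absent, so CilM is active.
With repressor LutL bound, *oxaM* is not transcribed.
So OxaM is not produced.
No repressor is bound and KosP is active, so *dovD* is transcribed.
So DovD is produced and active.
With repressor LutJ bound, *kepE* is not transcribed.
So KepE is not produced.
No repressor is bound and KosZ is active, so *fubZ* is transcribed.
So FubZ is produced and active.
With repressor FubZ bound, *holM* is not transcribed.

OFF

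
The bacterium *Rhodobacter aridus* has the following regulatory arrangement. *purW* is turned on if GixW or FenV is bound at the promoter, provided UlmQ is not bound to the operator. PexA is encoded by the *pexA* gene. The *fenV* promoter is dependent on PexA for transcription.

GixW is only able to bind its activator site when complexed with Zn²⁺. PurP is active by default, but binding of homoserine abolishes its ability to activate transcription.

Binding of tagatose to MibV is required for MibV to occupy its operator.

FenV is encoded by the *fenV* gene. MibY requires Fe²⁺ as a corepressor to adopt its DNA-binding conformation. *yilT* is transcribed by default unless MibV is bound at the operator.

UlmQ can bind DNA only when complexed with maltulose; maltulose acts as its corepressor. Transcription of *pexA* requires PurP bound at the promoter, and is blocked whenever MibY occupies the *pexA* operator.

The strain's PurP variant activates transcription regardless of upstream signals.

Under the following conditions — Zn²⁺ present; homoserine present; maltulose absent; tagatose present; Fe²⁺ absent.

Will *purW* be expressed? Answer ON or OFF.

Zn²⁺ is present, so GixW is active.
PurP is constitutively active in this strain.
Fe²⁺ is absent, so MibY is inactive.
No repressor is bound and PurP is active, so *pexA* is transcribed.
So PexA is produced and active.
No repressor is bound and PexA is active, so *fenV* is transcribed.
So FenV is produced and active.
Maltulose is absent, so UlmQ is inactive.
Activator GixW is present, so *purW* is transcribed.

ON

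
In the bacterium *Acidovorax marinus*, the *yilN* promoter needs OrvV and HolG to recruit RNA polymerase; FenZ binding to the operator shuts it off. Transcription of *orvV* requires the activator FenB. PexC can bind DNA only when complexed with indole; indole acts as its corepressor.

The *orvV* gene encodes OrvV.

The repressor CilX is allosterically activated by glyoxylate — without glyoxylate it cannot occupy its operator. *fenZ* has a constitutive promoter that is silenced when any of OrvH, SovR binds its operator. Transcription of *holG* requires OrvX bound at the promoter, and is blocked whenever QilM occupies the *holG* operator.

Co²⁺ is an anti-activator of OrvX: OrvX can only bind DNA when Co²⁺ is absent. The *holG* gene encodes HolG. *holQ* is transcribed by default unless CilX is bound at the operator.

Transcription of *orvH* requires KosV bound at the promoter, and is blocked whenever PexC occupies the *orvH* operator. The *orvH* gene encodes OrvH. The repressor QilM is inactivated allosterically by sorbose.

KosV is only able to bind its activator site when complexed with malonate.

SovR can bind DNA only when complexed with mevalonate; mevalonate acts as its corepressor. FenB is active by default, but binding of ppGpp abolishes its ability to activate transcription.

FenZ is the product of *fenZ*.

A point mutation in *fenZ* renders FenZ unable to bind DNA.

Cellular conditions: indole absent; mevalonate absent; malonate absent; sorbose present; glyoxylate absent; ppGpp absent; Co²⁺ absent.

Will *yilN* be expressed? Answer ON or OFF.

ppGpp is absent, so FenB is active.
No repressor is bound and FenB is active, so *orvV* is transcribed.
So OrvV is produced and active.
FenZ is non-functional in this strain, so it has no effect.
Co²⁺ is absent, so OrvX is active.
Sorbose is present, so QilM is inactive.
No repressor is bound and OrvX is active, so *holG* is transcribed.
So HolG is produced and active.
No repressor is bound and OrvV and HolG are active, so *yilN* is transcribed.

ON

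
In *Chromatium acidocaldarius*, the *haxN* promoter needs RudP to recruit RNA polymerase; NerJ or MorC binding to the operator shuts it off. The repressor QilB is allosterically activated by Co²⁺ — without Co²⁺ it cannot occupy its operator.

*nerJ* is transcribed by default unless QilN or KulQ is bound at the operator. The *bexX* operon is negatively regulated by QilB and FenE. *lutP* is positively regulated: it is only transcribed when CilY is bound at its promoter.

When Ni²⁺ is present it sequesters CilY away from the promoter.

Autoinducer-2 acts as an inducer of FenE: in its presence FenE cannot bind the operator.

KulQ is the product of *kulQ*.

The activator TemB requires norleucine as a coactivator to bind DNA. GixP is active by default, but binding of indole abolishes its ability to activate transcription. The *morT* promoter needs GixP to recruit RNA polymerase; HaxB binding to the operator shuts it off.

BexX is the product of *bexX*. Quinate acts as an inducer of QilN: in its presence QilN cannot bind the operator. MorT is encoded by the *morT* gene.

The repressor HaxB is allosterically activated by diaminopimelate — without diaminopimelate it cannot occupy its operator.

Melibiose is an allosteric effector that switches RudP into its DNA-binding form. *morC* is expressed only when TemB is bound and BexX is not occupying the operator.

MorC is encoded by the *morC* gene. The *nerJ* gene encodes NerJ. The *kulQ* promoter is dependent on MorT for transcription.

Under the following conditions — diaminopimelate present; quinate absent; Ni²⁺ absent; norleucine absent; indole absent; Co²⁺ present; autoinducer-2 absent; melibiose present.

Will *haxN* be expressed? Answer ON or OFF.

Quinate is absent, so QilN is active.
Diaminopimelate is present, so HaxB is active.
Indole is absent, so GixP is active.
With repressor HaxB bound, *morT* is not transcribed.
So MorT is not produced.
Required activator MorT is absent, so *kulQ* is not transcribed.
So KulQ is not produced.
With repressor QilN bound, *nerJ* is not transcribed.
So NerJ is not produced.
Co²⁺ is present, so QilB is active.
Autoinducer-2 is absent, so FenE is active.
With repressor QilB bound, *bexX* is not transcribed.
So BexX is not produced.
Norleucine is absent, so TemB is inactive.
Required activator TemB is absent, so *morC* is not transcribed.
So MorC is not produced.
Melibiose is present, so RudP is active.
No repressor is bound and RudP is active, so *haxN* is transcribed.

ON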